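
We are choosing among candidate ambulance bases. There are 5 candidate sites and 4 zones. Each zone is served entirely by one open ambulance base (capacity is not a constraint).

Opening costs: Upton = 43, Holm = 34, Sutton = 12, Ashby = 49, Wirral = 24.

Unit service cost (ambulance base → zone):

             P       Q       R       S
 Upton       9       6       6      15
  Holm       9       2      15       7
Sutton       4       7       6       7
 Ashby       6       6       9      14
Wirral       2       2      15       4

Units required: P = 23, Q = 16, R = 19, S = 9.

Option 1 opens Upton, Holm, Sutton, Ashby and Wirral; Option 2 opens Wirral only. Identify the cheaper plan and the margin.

Option 1 is cheaper by 33.

Option 1: {Upton, Holm, Sutton, Ashby, Wirral}: P→Wirral 2·23=46, Q→Holm 2·16=32, R→Upton 6·19=114, S→Wirral 4·9=36. Service 228; fixed 162; total 390.
Option 2: {Wirral}: P→Wirral 2·23=46, Q→Wirral 2·16=32, R→Wirral 15·19=285, S→Wirral 4·9=36. Service 399; fixed 24; total 423.
Difference: |390 − 423| = 33.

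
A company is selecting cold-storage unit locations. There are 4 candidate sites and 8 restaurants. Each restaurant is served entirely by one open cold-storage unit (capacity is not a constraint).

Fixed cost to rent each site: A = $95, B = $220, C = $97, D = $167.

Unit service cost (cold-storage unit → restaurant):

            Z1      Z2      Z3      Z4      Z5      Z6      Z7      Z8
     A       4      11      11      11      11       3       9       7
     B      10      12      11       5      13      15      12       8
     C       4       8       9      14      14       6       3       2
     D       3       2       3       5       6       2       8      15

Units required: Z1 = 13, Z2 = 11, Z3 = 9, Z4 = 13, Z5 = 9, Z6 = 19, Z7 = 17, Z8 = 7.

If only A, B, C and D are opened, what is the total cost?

Each restaurant is assigned to its cheapest site among the open ones.
{A, B, C, D}: Z1→D 3·13=39, Z2→D 2·11=22, Z3→D 3·9=27, Z4→B 5·13=65, Z5→D 6·9=54, Z6→D 2·19=38, Z7→C 3·17=51, Z8→C 2·7=14. Service 310; fixed 579; total 889.

Total cost: 889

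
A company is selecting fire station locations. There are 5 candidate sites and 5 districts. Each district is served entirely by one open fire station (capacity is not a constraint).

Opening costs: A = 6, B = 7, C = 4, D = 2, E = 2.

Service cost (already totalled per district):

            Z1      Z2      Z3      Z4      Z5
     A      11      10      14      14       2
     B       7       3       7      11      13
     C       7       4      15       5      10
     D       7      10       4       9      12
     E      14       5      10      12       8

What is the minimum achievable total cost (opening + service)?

For any fixed open set, each district goes to its cheapest open site; total = fixed + service.
{A, C, D}: Z1→C 7, Z2→C 4, Z3→D 4, Z4→C 5, Z5→A 2. Service 22; fixed 12; total 34.
{A, C, D, E}: service 22 + fixed 14 = 36
{C, D}: service 30 + fixed 6 = 36
{A, B, C, D, E}: service 21 + fixed 21 = 42
No other subset beats 34.

Minimum total cost: 34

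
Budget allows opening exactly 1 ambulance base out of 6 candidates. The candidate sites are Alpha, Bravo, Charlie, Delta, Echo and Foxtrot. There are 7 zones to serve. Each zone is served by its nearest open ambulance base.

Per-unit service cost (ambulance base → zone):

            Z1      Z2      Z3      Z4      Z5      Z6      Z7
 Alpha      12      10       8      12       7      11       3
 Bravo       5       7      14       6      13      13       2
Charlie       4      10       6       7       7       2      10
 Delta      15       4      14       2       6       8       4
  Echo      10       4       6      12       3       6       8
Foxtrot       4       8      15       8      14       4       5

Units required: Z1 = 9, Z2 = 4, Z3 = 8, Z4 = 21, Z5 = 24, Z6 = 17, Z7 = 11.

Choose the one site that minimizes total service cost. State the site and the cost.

With exactly 1 open, each zone uses its cheapest among the chosen.
{Charlie}: Z1→Charlie 4·9=36, Z2→Charlie 10·4=40, Z3→Charlie 6·8=48, Z4→Charlie 7·21=147, Z5→Charlie 7·24=168, Z6→Charlie 2·17=34, Z7→Charlie 10·11=110. Service cost 583.
{Delta}: service cost 629
{Echo}: service cost 668
Among all 6 size-1 choices, {Charlie} is lowest.

Choose Charlie only; total service cost 583.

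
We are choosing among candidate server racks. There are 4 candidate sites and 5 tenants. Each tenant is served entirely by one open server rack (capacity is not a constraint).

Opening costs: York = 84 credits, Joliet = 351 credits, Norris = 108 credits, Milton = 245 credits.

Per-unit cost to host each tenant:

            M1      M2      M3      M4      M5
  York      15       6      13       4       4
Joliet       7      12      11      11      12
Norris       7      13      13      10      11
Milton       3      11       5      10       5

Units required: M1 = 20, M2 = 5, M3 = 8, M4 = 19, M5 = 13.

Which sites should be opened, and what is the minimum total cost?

For any fixed open set, each tenant goes to its cheapest open site; total = fixed + service.
{York, Milton}: M1→Milton 3·20=60, M2→York 6·5=30, M3→Milton 5·8=40, M4→York 4·19=76, M5→York 4·13=52. Service 258; fixed 329; total 587.
{York, Norris}: service 402 + fixed 192 = 594
{York}: service 562 + fixed 84 = 646
{York, Joliet, Norris, Milton}: M1→Milton 3·20=60, M2→York 6·5=30, M3→Milton 5·8=40, M4→York 4·19=76, M5→York 4·13=52. Service 258; fixed 788; total 1046.
(All 15 nonempty subsets were checked; York and Milton is lowest.)

Open York and Milton; minimum total cost 587.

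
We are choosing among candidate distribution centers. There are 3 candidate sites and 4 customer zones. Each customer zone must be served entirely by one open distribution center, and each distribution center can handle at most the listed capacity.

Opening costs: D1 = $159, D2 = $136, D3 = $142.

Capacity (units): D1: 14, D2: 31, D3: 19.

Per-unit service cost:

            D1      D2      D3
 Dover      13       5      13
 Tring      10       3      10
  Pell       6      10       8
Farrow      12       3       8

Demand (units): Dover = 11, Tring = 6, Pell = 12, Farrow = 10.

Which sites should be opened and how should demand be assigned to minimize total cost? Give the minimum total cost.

Open {D1, D2}: Dover→D2 5·11=55, Tring→D2 3·6=18, Pell→D1 6·12=72, Farrow→D2 3·10=30.
Loads: D1 carries 12/14, D2 carries 27/31. Service 175; fixed 295; total 470.
Next best feasible plan costs 477.

Minimum total cost: 470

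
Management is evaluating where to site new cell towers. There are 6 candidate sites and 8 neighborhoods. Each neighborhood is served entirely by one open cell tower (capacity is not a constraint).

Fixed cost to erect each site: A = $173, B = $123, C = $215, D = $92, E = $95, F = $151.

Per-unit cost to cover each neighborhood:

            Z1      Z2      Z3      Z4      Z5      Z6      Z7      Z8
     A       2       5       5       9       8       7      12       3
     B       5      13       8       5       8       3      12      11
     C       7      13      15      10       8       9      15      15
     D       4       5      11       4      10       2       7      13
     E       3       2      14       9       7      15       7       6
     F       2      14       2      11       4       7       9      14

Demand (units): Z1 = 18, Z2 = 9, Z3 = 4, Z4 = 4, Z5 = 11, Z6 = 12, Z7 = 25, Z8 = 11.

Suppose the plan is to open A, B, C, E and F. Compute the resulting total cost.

Total cost: 1127

Each neighborhood is assigned to its cheapest site among the open ones.
{A, B, C, E, F}: Z1→A 2·18=36, Z2→E 2·9=18, Z3→F 2·4=8, Z4→B 5·4=20, Z5→F 4·11=44, Z6→B 3·12=36, Z7→E 7·25=175, Z8→A 3·11=33. Service 370; fixed 757; total 1127.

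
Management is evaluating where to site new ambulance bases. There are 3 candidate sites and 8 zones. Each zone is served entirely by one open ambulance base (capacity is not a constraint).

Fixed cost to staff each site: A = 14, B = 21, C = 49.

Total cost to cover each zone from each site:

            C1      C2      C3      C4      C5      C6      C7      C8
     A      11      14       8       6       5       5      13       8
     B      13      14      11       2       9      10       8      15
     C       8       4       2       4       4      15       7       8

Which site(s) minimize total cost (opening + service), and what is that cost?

For any fixed open set, each zone goes to its cheapest open site; total = fixed + service.
{A}: C1→A 11, C2→A 14, C3→A 8, C4→A 6, C5→A 5, C6→A 5, C7→A 13, C8→A 8. Service 70; fixed 14; total 84.
{A, B}: service 61 + fixed 35 = 96
{C}: C1→C 8, C2→C 4, C3→C 2, C4→C 4, C5→C 4, C6→C 15, C7→C 7, C8→C 8. Service 52; fixed 49; total 101.
{A, B, C}: C1→C 8, C2→C 4, C3→C 2, C4→B 2, C5→C 4, C6→A 5, C7→C 7, C8→A 8. Service 40; fixed 84; total 124.
No other subset beats 84.

Open A only; minimum total cost 84.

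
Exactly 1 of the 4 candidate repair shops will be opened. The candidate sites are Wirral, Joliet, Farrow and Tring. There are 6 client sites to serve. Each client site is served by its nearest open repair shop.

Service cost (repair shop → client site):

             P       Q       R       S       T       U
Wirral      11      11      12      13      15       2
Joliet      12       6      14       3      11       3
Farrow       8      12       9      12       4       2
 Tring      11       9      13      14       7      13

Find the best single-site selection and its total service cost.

With exactly 1 open, each client site uses its cheapest among the chosen.
{Farrow}: P→Farrow 8, Q→Farrow 12, R→Farrow 9, S→Farrow 12, T→Farrow 4, U→Farrow 2. Service cost 47.
{Joliet}: service cost 49
{Wirral}: service cost 64
Among all 4 size-1 choices, {Farrow} is lowest.

Choose Farrow only; total service cost 47.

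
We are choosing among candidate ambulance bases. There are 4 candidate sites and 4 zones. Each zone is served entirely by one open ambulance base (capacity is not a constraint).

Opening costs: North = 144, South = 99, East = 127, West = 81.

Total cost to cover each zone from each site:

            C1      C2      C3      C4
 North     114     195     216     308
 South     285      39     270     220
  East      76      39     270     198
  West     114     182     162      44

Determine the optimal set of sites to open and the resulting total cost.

Open East and West; minimum total cost 529.

For any fixed open set, each zone goes to its cheapest open site; total = fixed + service.
{East, West}: C1→East 76, C2→East 39, C3→West 162, C4→West 44. Service 321; fixed 208; total 529.
{South, West}: C1→West 114, C2→South 39, C3→West 162, C4→West 44. Service 359; fixed 180; total 539.
{West}: C1→West 114, C2→West 182, C3→West 162, C4→West 44. Service 502; fixed 81; total 583.
{North, South, East, West}: service 321 + fixed 451 = 772
No other subset beats 529.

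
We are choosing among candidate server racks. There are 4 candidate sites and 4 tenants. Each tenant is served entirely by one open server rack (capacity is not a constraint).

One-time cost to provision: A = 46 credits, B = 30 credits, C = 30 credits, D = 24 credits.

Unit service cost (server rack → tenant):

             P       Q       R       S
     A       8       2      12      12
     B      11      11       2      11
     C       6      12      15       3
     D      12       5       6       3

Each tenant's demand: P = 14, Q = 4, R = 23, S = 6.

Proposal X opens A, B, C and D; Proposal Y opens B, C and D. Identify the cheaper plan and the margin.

Proposal Y is cheaper by 34.

Proposal X: {A, B, C, D}: P→C 6·14=84, Q→A 2·4=8, R→B 2·23=46, S→C 3·6=18. Service 156; fixed 130; total 286.
Proposal Y: {B, C, D}: P→C 6·14=84, Q→D 5·4=20, R→B 2·23=46, S→C 3·6=18. Service 168; fixed 84; total 252.
Difference: |286 − 252| = 34.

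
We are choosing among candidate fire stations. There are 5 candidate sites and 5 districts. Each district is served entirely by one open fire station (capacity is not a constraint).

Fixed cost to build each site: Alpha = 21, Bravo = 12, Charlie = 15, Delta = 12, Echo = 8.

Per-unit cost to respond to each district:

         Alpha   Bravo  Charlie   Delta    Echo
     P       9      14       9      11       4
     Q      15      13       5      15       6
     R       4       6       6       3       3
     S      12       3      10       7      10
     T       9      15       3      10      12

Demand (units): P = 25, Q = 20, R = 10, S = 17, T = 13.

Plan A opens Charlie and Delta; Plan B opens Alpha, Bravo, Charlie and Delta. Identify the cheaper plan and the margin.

Plan A: {Charlie, Delta}: P→Charlie 9·25=225, Q→Charlie 5·20=100, R→Delta 3·10=30, S→Delta 7·17=119, T→Charlie 3·13=39. Service 513; fixed 27; total 540.
Plan B: {Alpha, Bravo, Charlie, Delta}: P→Alpha 9·25=225, Q→Charlie 5·20=100, R→Delta 3·10=30, S→Bravo 3·17=51, T→Charlie 3·13=39. Service 445; fixed 60; total 505.
Difference: |540 − 505| = 35.

Plan B is cheaper by 35.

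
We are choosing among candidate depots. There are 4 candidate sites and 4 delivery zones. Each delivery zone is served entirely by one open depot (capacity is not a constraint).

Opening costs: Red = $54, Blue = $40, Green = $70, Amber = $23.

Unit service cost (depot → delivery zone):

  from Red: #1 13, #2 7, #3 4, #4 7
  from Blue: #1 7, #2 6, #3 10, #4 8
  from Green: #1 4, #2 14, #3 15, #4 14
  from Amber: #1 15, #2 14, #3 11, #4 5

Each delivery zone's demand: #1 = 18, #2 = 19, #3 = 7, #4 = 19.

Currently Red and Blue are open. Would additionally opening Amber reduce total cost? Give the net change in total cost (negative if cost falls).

Current service cost with {Red, Blue}: 401.
Adding Amber: each delivery zone re-picks its cheapest; new service cost 363, saving 38.
Extra fixed cost: 23. Net change = 23 − 38 = -15.
(Totals: 495 → 480.)

Yes — net change −15 (cost falls by 15).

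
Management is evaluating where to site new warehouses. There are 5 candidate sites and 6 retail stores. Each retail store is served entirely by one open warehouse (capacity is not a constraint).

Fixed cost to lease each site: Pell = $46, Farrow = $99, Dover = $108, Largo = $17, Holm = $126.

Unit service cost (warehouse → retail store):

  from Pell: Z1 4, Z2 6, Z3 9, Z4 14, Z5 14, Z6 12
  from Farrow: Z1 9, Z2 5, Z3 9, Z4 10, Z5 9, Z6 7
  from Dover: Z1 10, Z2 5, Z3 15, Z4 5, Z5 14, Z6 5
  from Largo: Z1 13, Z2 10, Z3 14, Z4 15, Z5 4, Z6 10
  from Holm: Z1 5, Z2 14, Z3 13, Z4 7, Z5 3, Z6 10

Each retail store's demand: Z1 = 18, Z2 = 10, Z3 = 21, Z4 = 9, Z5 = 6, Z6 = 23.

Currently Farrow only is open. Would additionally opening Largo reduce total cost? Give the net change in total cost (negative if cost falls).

Current service cost with {Farrow}: 706.
Adding Largo: each retail store re-picks its cheapest; new service cost 676, saving 30.
Extra fixed cost: 17. Net change = 17 − 30 = -13.
(Totals: 805 → 792.)

Yes — net change −13 (cost falls by 13).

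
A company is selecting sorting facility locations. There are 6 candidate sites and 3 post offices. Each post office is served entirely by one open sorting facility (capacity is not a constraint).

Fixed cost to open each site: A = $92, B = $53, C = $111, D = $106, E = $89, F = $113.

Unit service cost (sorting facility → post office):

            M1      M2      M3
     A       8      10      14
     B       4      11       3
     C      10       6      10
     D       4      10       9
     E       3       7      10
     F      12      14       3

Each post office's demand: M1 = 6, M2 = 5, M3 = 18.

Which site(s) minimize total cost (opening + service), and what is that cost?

For any fixed open set, each post office goes to its cheapest open site; total = fixed + service.
{B}: M1→B 4·6=24, M2→B 11·5=55, M3→B 3·18=54. Service 133; fixed 53; total 186.
{B, E}: M1→E 3·6=18, M2→E 7·5=35, M3→B 3·18=54. Service 107; fixed 142; total 249.
{B, C}: service 108 + fixed 164 = 272
{A, B, C, D, E, F}: service 102 + fixed 564 = 666
No other subset beats 186.

Open B only; minimum total cost 186.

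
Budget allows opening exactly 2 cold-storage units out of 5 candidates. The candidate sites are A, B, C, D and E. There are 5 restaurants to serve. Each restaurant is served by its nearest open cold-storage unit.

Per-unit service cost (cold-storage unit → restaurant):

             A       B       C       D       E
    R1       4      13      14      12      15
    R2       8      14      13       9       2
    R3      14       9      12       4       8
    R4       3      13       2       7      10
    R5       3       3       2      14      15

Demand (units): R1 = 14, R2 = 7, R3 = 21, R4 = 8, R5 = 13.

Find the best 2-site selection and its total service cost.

With exactly 2 open, each restaurant uses its cheapest among the chosen.
{A, D}: R1→A 4·14=56, R2→A 8·7=56, R3→D 4·21=84, R4→A 3·8=24, R5→A 3·13=39. Service cost 259.
{A, E}: service cost 301
{C, D}: service cost 357
Among all 10 size-2 choices, {A, D} is lowest.

Choose A and D; total service cost 259.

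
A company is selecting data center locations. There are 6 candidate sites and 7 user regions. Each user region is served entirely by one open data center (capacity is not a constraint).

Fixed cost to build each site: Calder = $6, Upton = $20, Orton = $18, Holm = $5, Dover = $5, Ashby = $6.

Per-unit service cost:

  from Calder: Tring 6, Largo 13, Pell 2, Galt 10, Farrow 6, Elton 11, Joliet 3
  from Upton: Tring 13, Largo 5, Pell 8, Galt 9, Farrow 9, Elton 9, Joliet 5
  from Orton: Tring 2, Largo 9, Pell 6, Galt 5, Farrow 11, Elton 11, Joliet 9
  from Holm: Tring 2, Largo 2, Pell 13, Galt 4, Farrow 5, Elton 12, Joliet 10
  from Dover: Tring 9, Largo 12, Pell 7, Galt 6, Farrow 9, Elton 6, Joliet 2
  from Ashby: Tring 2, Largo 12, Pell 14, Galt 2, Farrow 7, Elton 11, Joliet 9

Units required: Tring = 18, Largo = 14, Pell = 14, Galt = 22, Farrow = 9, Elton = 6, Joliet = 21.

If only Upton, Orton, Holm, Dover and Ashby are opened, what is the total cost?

Total cost: 369

Each user region is assigned to its cheapest site among the open ones.
{Upton, Orton, Holm, Dover, Ashby}: Tring→Orton 2·18=36, Largo→Holm 2·14=28, Pell→Orton 6·14=84, Galt→Ashby 2·22=44, Farrow→Holm 5·9=45, Elton→Dover 6·6=36, Joliet→Dover 2·21=42. Service 315; fixed 54; total 369.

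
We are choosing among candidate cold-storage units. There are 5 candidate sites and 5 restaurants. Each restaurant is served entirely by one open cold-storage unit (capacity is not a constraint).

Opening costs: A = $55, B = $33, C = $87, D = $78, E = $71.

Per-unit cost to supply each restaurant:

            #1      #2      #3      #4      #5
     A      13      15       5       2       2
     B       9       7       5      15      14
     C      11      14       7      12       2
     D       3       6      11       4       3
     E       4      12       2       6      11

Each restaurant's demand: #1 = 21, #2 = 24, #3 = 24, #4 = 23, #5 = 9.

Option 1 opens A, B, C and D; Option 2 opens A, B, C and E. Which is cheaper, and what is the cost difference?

Option 2 is cheaper by 34.

Option 1: {A, B, C, D}: #1→D 3·21=63, #2→D 6·24=144, #3→A 5·24=120, #4→A 2·23=46, #5→A 2·9=18. Service 391; fixed 253; total 644.
Option 2: {A, B, C, E}: #1→E 4·21=84, #2→B 7·24=168, #3→E 2·24=48, #4→A 2·23=46, #5→A 2·9=18. Service 364; fixed 246; total 610.
Difference: |644 − 610| = 34.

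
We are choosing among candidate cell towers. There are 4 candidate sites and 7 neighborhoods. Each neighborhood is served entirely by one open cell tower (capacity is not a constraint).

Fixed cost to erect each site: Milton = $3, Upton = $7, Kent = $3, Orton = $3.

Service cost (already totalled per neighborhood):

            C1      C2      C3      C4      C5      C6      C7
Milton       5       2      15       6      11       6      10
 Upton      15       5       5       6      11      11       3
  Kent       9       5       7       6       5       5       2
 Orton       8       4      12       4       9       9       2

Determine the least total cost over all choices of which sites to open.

Minimum total cost: 38

For any fixed open set, each neighborhood goes to its cheapest open site; total = fixed + service.
{Milton, Kent}: C1→Milton 5, C2→Milton 2, C3→Kent 7, C4→Milton 6, C5→Kent 5, C6→Kent 5, C7→Kent 2. Service 32; fixed 6; total 38.
{Milton, Kent, Orton}: C1→Milton 5, C2→Milton 2, C3→Kent 7, C4→Orton 4, C5→Kent 5, C6→Kent 5, C7→Kent 2. Service 30; fixed 9; total 39.
{Kent, Orton}: C1→Orton 8, C2→Orton 4, C3→Kent 7, C4→Orton 4, C5→Kent 5, C6→Kent 5, C7→Kent 2. Service 35; fixed 6; total 41.
{Milton, Upton, Kent, Orton}: C1→Milton 5, C2→Milton 2, C3→Upton 5, C4→Orton 4, C5→Kent 5, C6→Kent 5, C7→Kent 2. Service 28; fixed 16; total 44.
No other subset beats 38.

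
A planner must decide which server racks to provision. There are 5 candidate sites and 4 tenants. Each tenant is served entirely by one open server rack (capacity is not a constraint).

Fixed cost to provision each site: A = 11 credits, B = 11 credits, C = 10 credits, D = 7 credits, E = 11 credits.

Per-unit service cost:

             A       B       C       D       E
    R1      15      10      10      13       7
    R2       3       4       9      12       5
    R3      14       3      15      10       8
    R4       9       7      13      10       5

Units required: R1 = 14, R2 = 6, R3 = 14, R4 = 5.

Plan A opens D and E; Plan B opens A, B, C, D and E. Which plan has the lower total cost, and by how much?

Plan A: {D, E}: R1→E 7·14=98, R2→E 5·6=30, R3→E 8·14=112, R4→E 5·5=25. Service 265; fixed 18; total 283.
Plan B: {A, B, C, D, E}: R1→E 7·14=98, R2→A 3·6=18, R3→B 3·14=42, R4→E 5·5=25. Service 183; fixed 50; total 233.
Difference: |283 − 233| = 50.

Plan B is cheaper by 50.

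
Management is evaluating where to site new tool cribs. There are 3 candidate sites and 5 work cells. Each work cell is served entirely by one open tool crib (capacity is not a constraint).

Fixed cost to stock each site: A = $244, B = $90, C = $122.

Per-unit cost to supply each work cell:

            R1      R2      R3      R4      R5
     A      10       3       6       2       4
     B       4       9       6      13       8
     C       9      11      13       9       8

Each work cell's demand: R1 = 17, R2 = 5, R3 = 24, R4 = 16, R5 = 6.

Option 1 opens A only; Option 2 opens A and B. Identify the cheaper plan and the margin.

Option 1: {A}: R1→A 10·17=170, R2→A 3·5=15, R3→A 6·24=144, R4→A 2·16=32, R5→A 4·6=24. Service 385; fixed 244; total 629.
Option 2: {A, B}: R1→B 4·17=68, R2→A 3·5=15, R3→A 6·24=144, R4→A 2·16=32, R5→A 4·6=24. Service 283; fixed 334; total 617.
Difference: |629 − 617| = 12.

Option 2 is cheaper by 12.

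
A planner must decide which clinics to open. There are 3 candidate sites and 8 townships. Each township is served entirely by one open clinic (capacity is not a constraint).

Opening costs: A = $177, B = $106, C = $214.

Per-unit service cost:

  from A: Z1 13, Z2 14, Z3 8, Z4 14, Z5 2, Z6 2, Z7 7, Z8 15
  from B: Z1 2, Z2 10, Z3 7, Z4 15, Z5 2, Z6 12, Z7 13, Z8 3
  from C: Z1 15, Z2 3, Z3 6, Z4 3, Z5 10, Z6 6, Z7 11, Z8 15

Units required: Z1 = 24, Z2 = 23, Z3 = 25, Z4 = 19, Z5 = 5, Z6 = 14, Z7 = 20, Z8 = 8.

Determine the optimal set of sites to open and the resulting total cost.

For any fixed open set, each township goes to its cheapest open site; total = fixed + service.
{B, C}: Z1→B 2·24=48, Z2→C 3·23=69, Z3→C 6·25=150, Z4→C 3·19=57, Z5→B 2·5=10, Z6→C 6·14=84, Z7→C 11·20=220, Z8→B 3·8=24. Service 662; fixed 320; total 982.
{A, B, C}: service 526 + fixed 497 = 1023
{A, B}: service 921 + fixed 283 = 1204
{B}: service 1200 + fixed 106 = 1306
No other subset beats 982.

Open B and C; minimum total cost 982.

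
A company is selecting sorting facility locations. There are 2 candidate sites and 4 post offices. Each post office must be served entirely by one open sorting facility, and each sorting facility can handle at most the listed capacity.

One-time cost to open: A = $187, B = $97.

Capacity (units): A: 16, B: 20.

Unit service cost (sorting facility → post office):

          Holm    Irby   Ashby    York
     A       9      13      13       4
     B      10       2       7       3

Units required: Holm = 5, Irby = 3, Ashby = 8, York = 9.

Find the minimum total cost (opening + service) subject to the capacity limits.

Open {A, B}: Holm→A 9·5=45, Irby→B 2·3=6, Ashby→B 7·8=56, York→B 3·9=27.
Loads: A carries 5/16, B carries 20/20. Service 134; fixed 284; total 418.
Next best feasible plan costs 427.

Minimum total cost: 418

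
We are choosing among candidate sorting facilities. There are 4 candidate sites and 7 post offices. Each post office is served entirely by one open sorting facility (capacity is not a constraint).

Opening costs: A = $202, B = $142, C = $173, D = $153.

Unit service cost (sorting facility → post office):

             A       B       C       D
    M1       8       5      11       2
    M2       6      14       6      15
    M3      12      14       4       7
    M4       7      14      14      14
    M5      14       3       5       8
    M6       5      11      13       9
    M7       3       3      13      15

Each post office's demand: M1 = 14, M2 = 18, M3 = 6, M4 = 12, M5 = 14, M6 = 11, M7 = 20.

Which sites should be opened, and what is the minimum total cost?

For any fixed open set, each post office goes to its cheapest open site; total = fixed + service.
{A, B}: M1→B 5·14=70, M2→A 6·18=108, M3→A 12·6=72, M4→A 7·12=84, M5→B 3·14=42, M6→A 5·11=55, M7→A 3·20=60. Service 491; fixed 344; total 835.
{A, D}: M1→D 2·14=28, M2→A 6·18=108, M3→D 7·6=42, M4→A 7·12=84, M5→D 8·14=112, M6→A 5·11=55, M7→A 3·20=60. Service 489; fixed 355; total 844.
{A, C}: service 513 + fixed 375 = 888
{A, B, C, D}: M1→D 2·14=28, M2→A 6·18=108, M3→C 4·6=24, M4→A 7·12=84, M5→B 3·14=42, M6→A 5·11=55, M7→A 3·20=60. Service 401; fixed 670; total 1071.
No other subset beats 835.

Open A and B; minimum total cost 835.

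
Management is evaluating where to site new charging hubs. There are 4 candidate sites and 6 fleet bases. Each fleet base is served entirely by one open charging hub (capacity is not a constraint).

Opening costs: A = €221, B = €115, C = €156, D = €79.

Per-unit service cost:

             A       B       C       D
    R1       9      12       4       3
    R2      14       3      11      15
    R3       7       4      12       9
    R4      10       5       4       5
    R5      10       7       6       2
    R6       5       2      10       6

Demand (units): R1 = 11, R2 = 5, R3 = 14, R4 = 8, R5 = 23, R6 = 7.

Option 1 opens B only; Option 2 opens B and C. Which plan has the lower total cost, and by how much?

Option 1 is cheaper by 37.

Option 1: {B}: R1→B 12·11=132, R2→B 3·5=15, R3→B 4·14=56, R4→B 5·8=40, R5→B 7·23=161, R6→B 2·7=14. Service 418; fixed 115; total 533.
Option 2: {B, C}: R1→C 4·11=44, R2→B 3·5=15, R3→B 4·14=56, R4→C 4·8=32, R5→C 6·23=138, R6→B 2·7=14. Service 299; fixed 271; total 570.
Difference: |533 − 570| = 37.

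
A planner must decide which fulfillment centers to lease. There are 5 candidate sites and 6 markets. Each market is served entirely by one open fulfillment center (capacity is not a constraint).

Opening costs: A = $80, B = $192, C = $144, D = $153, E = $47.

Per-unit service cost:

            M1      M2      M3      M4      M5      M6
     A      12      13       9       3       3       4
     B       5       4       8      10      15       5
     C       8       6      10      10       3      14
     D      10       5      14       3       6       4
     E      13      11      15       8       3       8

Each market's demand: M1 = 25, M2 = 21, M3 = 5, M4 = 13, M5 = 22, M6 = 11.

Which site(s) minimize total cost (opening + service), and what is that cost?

Open A and B; minimum total cost 670.

For any fixed open set, each market goes to its cheapest open site; total = fixed + service.
{A, B}: M1→B 5·25=125, M2→B 4·21=84, M3→B 8·5=40, M4→A 3·13=39, M5→A 3·22=66, M6→A 4·11=44. Service 398; fixed 272; total 670.
{B, E}: M1→B 5·25=125, M2→B 4·21=84, M3→B 8·5=40, M4→E 8·13=104, M5→E 3·22=66, M6→B 5·11=55. Service 474; fixed 239; total 713.
{A, B, E}: service 398 + fixed 319 = 717
{A, B, C, D, E}: service 398 + fixed 616 = 1014
No other subset beats 670.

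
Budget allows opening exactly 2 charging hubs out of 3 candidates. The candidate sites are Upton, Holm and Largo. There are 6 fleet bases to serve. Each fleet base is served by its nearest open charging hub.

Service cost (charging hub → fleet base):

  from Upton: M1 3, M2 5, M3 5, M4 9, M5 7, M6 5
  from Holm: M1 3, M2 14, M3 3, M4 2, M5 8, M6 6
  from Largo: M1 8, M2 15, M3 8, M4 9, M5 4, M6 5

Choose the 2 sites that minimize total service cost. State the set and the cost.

Choose Upton and Holm; total service cost 25.

With exactly 2 open, each fleet base uses its cheapest among the chosen.
{Upton, Holm}: M1→Upton 3, M2→Upton 5, M3→Holm 3, M4→Holm 2, M5→Upton 7, M6→Upton 5. Service cost 25.
{Upton, Largo}: service cost 31
{Holm, Largo}: service cost 31
Among all 3 size-2 choices, {Upton, Holm} is lowest.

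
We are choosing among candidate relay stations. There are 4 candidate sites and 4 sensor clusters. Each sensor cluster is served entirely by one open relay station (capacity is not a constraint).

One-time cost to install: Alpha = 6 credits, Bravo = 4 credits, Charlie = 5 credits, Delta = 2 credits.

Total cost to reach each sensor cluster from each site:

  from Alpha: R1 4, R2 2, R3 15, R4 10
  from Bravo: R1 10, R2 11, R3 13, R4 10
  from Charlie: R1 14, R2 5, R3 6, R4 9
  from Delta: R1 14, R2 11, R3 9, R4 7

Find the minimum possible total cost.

Minimum total cost: 30

For any fixed open set, each sensor cluster goes to its cheapest open site; total = fixed + service.
{Alpha, Delta}: R1→Alpha 4, R2→Alpha 2, R3→Delta 9, R4→Delta 7. Service 22; fixed 8; total 30.
{Alpha, Charlie}: R1→Alpha 4, R2→Alpha 2, R3→Charlie 6, R4→Charlie 9. Service 21; fixed 11; total 32.
{Alpha, Charlie, Delta}: service 19 + fixed 13 = 32
{Alpha, Bravo, Charlie, Delta}: R1→Alpha 4, R2→Alpha 2, R3→Charlie 6, R4→Delta 7. Service 19; fixed 17; total 36.
No other subset beats 30.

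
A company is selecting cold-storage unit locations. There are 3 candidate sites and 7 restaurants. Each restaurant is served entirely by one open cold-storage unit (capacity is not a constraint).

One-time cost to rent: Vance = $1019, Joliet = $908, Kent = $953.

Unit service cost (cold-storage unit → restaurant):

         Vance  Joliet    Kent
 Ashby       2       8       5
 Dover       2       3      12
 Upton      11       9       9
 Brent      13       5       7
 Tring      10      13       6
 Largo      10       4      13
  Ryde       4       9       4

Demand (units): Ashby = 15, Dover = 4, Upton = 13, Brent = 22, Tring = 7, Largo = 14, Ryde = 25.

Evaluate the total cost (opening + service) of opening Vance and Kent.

Each restaurant is assigned to its cheapest site among the open ones.
{Vance, Kent}: Ashby→Vance 2·15=30, Dover→Vance 2·4=8, Upton→Kent 9·13=117, Brent→Kent 7·22=154, Tring→Kent 6·7=42, Largo→Vance 10·14=140, Ryde→Vance 4·25=100. Service 591; fixed 1972; total 2563.

Total cost: 2563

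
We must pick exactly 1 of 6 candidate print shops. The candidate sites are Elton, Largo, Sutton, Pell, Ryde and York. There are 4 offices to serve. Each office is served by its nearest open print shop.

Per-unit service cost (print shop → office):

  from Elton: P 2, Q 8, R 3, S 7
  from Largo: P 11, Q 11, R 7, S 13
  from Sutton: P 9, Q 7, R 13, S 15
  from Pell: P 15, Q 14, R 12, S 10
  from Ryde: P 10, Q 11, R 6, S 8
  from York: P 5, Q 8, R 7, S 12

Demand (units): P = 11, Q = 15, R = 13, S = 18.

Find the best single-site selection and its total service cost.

With exactly 1 open, each office uses its cheapest among the chosen.
{Elton}: P→Elton 2·11=22, Q→Elton 8·15=120, R→Elton 3·13=39, S→Elton 7·18=126. Service cost 307.
{York}: service cost 482
{Ryde}: service cost 497
Among all 6 size-1 choices, {Elton} is lowest.

Choose Elton only; total service cost 307.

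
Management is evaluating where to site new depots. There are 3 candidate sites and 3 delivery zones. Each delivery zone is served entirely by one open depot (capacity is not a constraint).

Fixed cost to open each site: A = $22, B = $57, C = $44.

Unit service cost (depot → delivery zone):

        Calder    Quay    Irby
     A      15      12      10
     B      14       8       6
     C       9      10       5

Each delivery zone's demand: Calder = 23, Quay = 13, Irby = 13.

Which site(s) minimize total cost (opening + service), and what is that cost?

For any fixed open set, each delivery zone goes to its cheapest open site; total = fixed + service.
{C}: Calder→C 9·23=207, Quay→C 10·13=130, Irby→C 5·13=65. Service 402; fixed 44; total 446.
{A, C}: Calder→C 9·23=207, Quay→C 10·13=130, Irby→C 5·13=65. Service 402; fixed 66; total 468.
{B, C}: Calder→C 9·23=207, Quay→B 8·13=104, Irby→C 5·13=65. Service 376; fixed 101; total 477.
{A, B, C}: service 376 + fixed 123 = 499
No other subset beats 446.

Open C only; minimum total cost 446.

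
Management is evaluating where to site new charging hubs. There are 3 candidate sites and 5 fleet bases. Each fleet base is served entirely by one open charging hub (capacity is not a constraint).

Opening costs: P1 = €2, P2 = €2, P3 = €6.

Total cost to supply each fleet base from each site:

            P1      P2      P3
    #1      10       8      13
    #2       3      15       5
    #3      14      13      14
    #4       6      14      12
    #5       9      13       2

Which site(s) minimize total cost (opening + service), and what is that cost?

For any fixed open set, each fleet base goes to its cheapest open site; total = fixed + service.
{P1, P2, P3}: #1→P2 8, #2→P1 3, #3→P2 13, #4→P1 6, #5→P3 2. Service 32; fixed 10; total 42.
{P1, P2}: service 39 + fixed 4 = 43
{P1, P3}: #1→P1 10, #2→P1 3, #3→P1 14, #4→P1 6, #5→P3 2. Service 35; fixed 8; total 43.
{P1}: #1→P1 10, #2→P1 3, #3→P1 14, #4→P1 6, #5→P1 9. Service 42; fixed 2; total 44.
No other subset beats 42.

Open P1, P2 and P3; minimum total cost 42.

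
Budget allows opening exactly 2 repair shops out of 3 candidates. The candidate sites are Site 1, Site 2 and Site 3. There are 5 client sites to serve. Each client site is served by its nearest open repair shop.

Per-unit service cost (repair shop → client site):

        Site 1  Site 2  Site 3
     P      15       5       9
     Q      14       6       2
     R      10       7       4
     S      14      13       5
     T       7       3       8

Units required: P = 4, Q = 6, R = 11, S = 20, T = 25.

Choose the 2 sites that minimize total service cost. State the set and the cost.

With exactly 2 open, each client site uses its cheapest among the chosen.
{Site 2, Site 3}: P→Site 2 5·4=20, Q→Site 3 2·6=12, R→Site 3 4·11=44, S→Site 3 5·20=100, T→Site 2 3·25=75. Service cost 251.
{Site 1, Site 3}: service cost 367
{Site 1, Site 2}: service cost 468
Among all 3 size-2 choices, {Site 2, Site 3} is lowest.

Choose Site 2 and Site 3; total service cost 251.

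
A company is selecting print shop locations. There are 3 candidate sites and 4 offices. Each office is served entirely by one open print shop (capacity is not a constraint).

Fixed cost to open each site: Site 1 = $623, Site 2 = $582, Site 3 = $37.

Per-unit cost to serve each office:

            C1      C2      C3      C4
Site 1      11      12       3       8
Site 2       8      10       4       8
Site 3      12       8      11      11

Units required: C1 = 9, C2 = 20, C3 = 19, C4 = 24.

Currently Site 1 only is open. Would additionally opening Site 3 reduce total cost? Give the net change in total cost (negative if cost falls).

Yes — net change −43 (cost falls by 43).

Current service cost with {Site 1}: 588.
Adding Site 3: each office re-picks its cheapest; new service cost 508, saving 80.
Extra fixed cost: 37. Net change = 37 − 80 = -43.
(Totals: 1211 → 1168.)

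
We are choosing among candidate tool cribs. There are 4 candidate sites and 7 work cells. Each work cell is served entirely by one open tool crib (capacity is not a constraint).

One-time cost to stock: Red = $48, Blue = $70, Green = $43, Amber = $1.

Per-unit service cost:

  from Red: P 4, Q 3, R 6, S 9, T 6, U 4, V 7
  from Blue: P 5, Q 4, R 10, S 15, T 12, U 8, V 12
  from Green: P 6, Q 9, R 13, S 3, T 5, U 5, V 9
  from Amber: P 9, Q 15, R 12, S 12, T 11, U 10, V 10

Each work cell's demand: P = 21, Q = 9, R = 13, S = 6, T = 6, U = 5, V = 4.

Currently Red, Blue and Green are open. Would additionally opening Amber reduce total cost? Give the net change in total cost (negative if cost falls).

No — net change +1 (cost rises by 1).

Current service cost with {Red, Blue, Green}: 285.
Adding Amber: each work cell re-picks its cheapest; new service cost 285, saving 0.
Extra fixed cost: 1. Net change = 1 − 0 = 1.
(Totals: 446 → 447.)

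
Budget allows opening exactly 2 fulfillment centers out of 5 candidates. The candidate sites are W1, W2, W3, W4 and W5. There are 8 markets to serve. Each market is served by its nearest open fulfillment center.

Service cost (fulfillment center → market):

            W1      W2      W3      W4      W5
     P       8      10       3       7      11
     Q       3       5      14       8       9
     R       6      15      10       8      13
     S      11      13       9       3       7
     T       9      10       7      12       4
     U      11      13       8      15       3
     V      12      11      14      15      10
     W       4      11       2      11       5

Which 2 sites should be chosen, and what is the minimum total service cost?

With exactly 2 open, each market uses its cheapest among the chosen.
{W1, W5}: P→W1 8, Q→W1 3, R→W1 6, S→W5 7, T→W5 4, U→W5 3, V→W5 10, W→W1 4. Service cost 45.
{W3, W5}: service cost 48
{W4, W5}: service cost 48
Among all 10 size-2 choices, {W1, W5} is lowest.

Choose W1 and W5; total service cost 45.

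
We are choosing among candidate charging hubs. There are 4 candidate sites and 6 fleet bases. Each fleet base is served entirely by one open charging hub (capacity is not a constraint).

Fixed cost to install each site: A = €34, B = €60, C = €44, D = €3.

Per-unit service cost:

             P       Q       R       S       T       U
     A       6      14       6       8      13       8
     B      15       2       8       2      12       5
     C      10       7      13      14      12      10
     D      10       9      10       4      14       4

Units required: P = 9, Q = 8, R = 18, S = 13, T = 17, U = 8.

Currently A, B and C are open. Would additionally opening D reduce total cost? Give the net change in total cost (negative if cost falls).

Yes — net change −5 (cost falls by 5).

Current service cost with {A, B, C}: 448.
Adding D: each fleet base re-picks its cheapest; new service cost 440, saving 8.
Extra fixed cost: 3. Net change = 3 − 8 = -5.
(Totals: 586 → 581.)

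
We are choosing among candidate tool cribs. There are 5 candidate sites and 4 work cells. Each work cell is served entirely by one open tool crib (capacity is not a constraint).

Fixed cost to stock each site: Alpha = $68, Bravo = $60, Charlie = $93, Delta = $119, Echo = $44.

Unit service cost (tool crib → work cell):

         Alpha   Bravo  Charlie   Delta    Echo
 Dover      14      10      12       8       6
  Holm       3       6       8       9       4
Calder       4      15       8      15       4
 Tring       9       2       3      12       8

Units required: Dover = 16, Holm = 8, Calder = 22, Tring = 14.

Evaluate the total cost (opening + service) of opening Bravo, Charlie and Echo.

Total cost: 441

Each work cell is assigned to its cheapest site among the open ones.
{Bravo, Charlie, Echo}: Dover→Echo 6·16=96, Holm→Echo 4·8=32, Calder→Echo 4·22=88, Tring→Bravo 2·14=28. Service 244; fixed 197; total 441.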